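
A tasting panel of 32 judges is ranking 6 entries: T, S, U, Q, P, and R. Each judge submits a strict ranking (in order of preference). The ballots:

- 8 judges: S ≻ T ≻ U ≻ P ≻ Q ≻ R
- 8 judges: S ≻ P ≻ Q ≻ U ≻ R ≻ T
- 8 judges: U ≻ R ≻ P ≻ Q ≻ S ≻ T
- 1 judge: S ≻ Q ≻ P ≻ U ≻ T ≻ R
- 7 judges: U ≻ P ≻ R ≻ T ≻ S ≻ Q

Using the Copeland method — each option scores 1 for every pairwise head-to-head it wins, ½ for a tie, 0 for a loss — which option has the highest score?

T: loses to S, U, Q, P, and R → score 0.
S: beats T, U, Q, P, and R → score 5.
U: beats T, Q, P, and R; loses to S → score 4.
Q: beats T and R; loses to S, U, and P → score 2.
P: beats T, Q, and R; loses to S and U → score 3.
R: beats T; loses to S, U, Q, and P → score 1.
S has the best pairwise record.

S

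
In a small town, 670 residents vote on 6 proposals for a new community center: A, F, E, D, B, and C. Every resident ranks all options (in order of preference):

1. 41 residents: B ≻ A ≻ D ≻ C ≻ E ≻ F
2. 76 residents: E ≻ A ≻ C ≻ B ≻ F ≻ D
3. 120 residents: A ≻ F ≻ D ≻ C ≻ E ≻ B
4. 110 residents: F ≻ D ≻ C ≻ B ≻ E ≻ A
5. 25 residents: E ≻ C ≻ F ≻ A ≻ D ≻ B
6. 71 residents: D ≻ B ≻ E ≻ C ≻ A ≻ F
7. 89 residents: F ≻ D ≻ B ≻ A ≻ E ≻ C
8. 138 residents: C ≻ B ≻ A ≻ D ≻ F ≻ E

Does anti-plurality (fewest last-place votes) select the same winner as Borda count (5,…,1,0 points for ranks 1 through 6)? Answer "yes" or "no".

yes

Anti-plurality — last-place votes: A 110, F 112, E 138, D 76, B 145, C 89. Winner: D.
Borda — scores: A 1781, F 1764, E 1078, D 1935, B 1680, C 1812. Winner: D.
The two methods agree.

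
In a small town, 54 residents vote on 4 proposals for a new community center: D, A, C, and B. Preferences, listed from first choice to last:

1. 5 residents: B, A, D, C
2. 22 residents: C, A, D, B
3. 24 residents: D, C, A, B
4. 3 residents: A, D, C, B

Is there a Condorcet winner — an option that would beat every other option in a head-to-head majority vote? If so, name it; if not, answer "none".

Checking pairwise contests:
A beats D 30–24.
C beats A 46–8.
D beats C 32–22.
D beats B 49–5.
Every option loses at least one head-to-head, so there is no Condorcet winner.

none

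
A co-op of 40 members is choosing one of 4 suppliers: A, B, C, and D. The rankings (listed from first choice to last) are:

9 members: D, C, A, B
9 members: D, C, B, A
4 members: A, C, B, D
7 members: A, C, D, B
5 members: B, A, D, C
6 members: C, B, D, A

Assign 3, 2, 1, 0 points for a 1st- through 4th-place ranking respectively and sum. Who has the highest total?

C

A: 9·1 + 9·0 + 4·3 + 7·3 + 5·2 + 6·0 = 52
B: 9·0 + 9·1 + 4·1 + 7·0 + 5·3 + 6·2 = 40
C: 9·2 + 9·2 + 4·2 + 7·2 + 5·0 + 6·3 = 76
D: 9·3 + 9·3 + 4·0 + 7·1 + 5·1 + 6·1 = 72
C has the highest Borda score (76).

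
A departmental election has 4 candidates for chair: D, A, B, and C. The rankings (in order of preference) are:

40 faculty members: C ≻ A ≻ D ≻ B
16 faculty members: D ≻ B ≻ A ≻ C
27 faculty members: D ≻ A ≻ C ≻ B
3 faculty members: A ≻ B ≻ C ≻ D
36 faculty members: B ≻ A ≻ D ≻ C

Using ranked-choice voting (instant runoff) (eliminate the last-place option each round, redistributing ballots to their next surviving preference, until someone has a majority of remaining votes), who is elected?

D

Round 1: D 43, A 3, B 36, C 40. Eliminate A.
Round 2: D 43, B 39, C 40. Eliminate B.
Round 3: D 79, C 43. D has a majority.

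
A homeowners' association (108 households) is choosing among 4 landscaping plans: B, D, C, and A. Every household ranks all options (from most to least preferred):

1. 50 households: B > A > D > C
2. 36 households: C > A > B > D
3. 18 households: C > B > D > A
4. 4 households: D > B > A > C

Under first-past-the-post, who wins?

First-place votes: B 50, D 4, C 54, A 0.
C has the most first-place votes.

C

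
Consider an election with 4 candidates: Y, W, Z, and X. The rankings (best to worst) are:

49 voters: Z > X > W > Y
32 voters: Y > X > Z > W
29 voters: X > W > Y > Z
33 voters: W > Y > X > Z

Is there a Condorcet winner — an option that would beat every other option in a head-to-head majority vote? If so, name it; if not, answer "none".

X

X vs Y: 78–65 for X.
X vs W: 110–33 for X.
X vs Z: 94–49 for X.
X beats every other option head-to-head.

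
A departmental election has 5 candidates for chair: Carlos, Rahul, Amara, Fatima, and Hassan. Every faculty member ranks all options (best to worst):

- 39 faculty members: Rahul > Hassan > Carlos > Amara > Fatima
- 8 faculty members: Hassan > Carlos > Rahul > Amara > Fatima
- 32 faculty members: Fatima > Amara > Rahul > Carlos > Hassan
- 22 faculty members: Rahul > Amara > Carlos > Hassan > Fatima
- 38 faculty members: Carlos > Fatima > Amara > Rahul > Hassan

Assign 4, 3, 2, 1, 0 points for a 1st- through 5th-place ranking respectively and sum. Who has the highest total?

Carlos: 39·2 + 8·3 + 32·1 + 22·2 + 38·4 = 330
Rahul: 39·4 + 8·2 + 32·2 + 22·4 + 38·1 = 362
Amara: 39·1 + 8·1 + 32·3 + 22·3 + 38·2 = 285
Fatima: 39·0 + 8·0 + 32·4 + 22·0 + 38·3 = 242
Hassan: 39·3 + 8·4 + 32·0 + 22·1 + 38·0 = 171
Rahul has the highest Borda score (362).

Rahul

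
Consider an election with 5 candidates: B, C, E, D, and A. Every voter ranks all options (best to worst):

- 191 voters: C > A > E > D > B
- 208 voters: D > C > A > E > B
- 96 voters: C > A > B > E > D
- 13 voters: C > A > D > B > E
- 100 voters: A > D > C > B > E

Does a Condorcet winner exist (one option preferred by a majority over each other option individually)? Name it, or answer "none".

none

Checking pairwise contests:
C beats B 608–0.
D beats C 308–300.
C beats E 608–0.
A beats D 400–208.
C beats A 508–100.
Every option loses at least one head-to-head, so there is no Condorcet winner.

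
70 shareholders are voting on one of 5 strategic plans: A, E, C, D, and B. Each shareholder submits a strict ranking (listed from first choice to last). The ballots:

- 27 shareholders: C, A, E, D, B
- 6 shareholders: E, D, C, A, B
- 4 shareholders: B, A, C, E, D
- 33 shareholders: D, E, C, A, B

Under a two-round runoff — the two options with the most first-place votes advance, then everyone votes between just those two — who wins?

D

Round 1 first-place votes: A 0, E 6, C 27, D 33, B 4.
D and C advance.
Runoff: D is preferred to C by 39 voters; C by 31.
D wins the runoff.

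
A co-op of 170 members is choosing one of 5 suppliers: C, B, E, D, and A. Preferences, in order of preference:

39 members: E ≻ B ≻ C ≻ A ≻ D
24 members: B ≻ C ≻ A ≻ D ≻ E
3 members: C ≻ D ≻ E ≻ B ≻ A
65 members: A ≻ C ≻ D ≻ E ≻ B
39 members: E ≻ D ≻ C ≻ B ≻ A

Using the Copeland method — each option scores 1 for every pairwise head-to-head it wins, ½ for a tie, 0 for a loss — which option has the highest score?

C

C: beats B, E, D, and A → score 4.
B: beats A; loses to C, E, and D → score 1.
E: beats B; loses to C, D, and A → score 1.
D: beats B and E; loses to C and A → score 2.
A: beats E and D; loses to C and B → score 2.
C has the best pairwise record.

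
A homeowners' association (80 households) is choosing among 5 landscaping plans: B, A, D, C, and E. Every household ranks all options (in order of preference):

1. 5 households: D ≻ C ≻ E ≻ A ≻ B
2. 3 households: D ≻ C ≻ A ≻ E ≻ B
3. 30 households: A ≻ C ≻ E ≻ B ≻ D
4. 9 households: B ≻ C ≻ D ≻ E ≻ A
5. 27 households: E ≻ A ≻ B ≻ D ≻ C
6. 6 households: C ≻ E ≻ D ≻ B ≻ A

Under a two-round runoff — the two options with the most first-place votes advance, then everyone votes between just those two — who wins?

E

Round 1 first-place votes: B 9, A 30, D 8, C 6, E 27.
A and E advance.
Runoff: A is preferred to E by 33 voters; E by 47.
E wins the runoff.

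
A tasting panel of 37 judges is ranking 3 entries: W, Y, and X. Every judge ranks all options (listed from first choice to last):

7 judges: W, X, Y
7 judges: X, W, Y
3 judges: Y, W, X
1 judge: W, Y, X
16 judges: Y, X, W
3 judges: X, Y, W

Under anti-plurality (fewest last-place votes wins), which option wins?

X

Last-place votes: W 19, Y 14, X 4.
X is ranked last by the fewest voters, so X wins.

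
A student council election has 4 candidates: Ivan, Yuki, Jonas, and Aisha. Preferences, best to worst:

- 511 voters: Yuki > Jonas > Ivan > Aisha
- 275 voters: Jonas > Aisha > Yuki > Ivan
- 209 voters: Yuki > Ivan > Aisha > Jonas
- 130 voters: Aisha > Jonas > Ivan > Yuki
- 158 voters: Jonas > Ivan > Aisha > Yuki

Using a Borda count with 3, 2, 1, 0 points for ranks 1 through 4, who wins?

Jonas

Ivan: 511·1 + 275·0 + 209·2 + 130·1 + 158·2 = 1375
Yuki: 511·3 + 275·1 + 209·3 + 130·0 + 158·0 = 2435
Jonas: 511·2 + 275·3 + 209·0 + 130·2 + 158·3 = 2581
Aisha: 511·0 + 275·2 + 209·1 + 130·3 + 158·1 = 1307
Jonas has the highest Borda score (2581).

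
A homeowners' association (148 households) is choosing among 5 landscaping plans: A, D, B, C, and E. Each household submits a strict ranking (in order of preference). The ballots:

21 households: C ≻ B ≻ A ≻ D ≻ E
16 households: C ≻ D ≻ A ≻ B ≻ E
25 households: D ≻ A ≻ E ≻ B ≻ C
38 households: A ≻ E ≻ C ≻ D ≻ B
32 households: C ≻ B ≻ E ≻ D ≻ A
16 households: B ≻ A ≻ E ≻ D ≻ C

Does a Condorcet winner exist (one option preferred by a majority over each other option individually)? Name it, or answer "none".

A vs D: 75–73 for A.
A vs B: 79–69 for A.
A vs C: 79–69 for A.
A vs E: 116–32 for A.
A beats every other option head-to-head.

A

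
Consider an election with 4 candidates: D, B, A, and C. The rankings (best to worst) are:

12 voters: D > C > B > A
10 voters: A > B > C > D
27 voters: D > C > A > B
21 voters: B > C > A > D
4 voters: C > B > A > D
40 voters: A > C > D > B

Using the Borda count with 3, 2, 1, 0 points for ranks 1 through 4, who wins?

C

D: 12·3 + 10·0 + 27·3 + 21·0 + 4·0 + 40·1 = 157
B: 12·1 + 10·2 + 27·0 + 21·3 + 4·2 + 40·0 = 103
A: 12·0 + 10·3 + 27·1 + 21·1 + 4·1 + 40·3 = 202
C: 12·2 + 10·1 + 27·2 + 21·2 + 4·3 + 40·2 = 222
C has the highest Borda score (222).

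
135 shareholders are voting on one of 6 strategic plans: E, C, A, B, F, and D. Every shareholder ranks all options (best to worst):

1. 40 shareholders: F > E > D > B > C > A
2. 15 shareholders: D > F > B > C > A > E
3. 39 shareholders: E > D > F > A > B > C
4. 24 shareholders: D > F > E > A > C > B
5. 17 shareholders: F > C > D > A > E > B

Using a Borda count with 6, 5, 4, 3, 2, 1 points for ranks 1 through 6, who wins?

F

E: 40·5 + 15·1 + 39·6 + 24·4 + 17·2 = 579
C: 40·2 + 15·3 + 39·1 + 24·2 + 17·5 = 297
A: 40·1 + 15·2 + 39·3 + 24·3 + 17·3 = 310
B: 40·3 + 15·4 + 39·2 + 24·1 + 17·1 = 299
F: 40·6 + 15·5 + 39·4 + 24·5 + 17·6 = 693
D: 40·4 + 15·6 + 39·5 + 24·6 + 17·4 = 657
F has the highest Borda score (693).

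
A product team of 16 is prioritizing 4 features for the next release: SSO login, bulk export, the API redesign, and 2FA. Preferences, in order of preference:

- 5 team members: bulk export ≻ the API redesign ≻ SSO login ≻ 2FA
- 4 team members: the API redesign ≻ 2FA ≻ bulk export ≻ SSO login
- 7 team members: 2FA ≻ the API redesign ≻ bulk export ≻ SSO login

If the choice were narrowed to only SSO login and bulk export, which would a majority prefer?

Voters preferring SSO login to bulk export: 0; preferring bulk export to SSO login: 16.
bulk export wins the head-to-head.

bulk export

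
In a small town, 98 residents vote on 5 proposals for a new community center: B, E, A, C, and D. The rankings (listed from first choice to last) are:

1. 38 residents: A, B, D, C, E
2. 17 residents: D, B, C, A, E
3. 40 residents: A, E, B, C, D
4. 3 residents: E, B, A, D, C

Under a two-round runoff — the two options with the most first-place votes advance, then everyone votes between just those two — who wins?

Round 1 first-place votes: B 0, E 3, A 78, C 0, D 17.
A and D advance.
Runoff: A is preferred to D by 81 voters; D by 17.
A wins the runoff.

A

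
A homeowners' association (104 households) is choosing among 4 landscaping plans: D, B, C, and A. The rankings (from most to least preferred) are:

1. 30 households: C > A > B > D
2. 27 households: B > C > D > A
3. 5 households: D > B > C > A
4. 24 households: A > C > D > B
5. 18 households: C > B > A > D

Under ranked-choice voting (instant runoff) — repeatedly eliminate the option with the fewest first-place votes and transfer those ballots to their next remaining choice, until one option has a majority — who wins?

C

Round 1: D 5, B 27, C 48, A 24. Eliminate D.
Round 2: B 32, C 48, A 24. Eliminate A.
Round 3: B 32, C 72. C has a majority.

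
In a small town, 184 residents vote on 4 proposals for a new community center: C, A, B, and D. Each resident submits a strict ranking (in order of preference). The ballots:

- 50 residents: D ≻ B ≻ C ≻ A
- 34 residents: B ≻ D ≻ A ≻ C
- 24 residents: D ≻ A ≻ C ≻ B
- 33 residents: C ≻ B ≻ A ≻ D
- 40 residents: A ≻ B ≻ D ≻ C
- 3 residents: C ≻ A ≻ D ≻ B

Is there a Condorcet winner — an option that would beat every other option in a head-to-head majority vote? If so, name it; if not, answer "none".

B vs C: 124–60 for B.
B vs A: 117–67 for B.
B vs D: 107–77 for B.
B beats every other option head-to-head.

B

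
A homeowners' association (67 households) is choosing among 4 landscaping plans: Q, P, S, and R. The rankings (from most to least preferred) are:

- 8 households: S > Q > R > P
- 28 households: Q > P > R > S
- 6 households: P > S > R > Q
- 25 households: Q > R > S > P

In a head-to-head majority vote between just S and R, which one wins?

Voters preferring S to R: 14; preferring R to S: 53.
R wins the head-to-head.

R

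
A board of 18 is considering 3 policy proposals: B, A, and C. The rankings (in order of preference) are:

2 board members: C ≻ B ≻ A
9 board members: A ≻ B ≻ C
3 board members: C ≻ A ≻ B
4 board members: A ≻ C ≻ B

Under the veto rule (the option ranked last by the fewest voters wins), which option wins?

A

Last-place votes: B 7, A 2, C 9.
A is ranked last by the fewest voters, so A wins.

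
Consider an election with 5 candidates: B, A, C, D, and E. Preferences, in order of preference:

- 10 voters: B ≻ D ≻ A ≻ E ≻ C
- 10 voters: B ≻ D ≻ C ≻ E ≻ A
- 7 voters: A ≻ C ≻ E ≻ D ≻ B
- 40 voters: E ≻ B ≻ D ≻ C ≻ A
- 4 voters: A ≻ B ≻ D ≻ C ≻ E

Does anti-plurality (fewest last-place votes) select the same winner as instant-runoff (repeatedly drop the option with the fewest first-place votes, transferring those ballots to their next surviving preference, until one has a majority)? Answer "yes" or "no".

Anti-plurality — last-place votes: B 7, A 50, C 10, D 0, E 4. Winner: D.
Instant-runoff — R1 B 20, A 11, C 0, D 0, E 40 (E winner). Winner: E.
The two methods disagree.

no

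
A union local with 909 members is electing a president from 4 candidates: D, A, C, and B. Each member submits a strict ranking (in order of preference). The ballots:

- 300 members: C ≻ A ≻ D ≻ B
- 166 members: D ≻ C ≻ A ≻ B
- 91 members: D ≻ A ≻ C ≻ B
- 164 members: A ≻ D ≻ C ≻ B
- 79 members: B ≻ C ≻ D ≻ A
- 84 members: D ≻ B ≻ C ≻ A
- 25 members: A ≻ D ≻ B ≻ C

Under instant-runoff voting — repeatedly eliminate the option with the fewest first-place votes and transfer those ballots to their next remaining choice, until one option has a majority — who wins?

D

Round 1: D 341, A 189, C 300, B 79. Eliminate B.
Round 2: D 341, A 189, C 379. Eliminate A.
Round 3: D 530, C 379. D has a majority.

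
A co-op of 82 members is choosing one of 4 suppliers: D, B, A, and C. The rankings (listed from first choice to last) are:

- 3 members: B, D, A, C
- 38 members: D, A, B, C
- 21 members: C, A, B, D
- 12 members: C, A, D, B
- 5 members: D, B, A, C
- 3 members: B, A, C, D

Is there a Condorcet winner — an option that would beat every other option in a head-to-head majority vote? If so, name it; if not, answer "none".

D

D vs B: 55–27 for D.
D vs A: 46–36 for D.
D vs C: 46–36 for D.
D beats every other option head-to-head.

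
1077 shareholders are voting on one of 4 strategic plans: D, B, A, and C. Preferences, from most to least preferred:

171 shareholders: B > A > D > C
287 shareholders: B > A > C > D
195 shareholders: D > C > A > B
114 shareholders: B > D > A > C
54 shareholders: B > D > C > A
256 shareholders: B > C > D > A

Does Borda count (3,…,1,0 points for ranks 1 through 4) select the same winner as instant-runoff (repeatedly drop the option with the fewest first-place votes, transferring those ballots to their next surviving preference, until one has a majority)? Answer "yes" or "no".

yes

Borda — scores: D 1348, B 2646, A 1225, C 1243. Winner: B.
Instant-runoff — R1 D 195, B 882, A 0, C 0 (B winner). Winner: B.
The two methods agree.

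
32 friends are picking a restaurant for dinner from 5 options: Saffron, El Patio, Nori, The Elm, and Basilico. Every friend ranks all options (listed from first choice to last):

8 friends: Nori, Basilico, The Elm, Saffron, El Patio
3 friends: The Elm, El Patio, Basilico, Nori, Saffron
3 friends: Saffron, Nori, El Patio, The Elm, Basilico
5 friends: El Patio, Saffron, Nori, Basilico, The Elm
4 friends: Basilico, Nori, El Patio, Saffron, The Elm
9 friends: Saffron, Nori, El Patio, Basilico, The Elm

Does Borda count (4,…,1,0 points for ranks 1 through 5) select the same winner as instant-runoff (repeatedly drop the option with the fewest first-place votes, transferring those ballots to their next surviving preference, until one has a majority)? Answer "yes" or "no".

no

Borda — scores: Saffron 75, El Patio 61, Nori 93, The Elm 31, Basilico 60. Winner: Nori.
Instant-runoff — R1 Saffron 12, El Patio 5, Nori 8, The Elm 3, Basilico 4 (The Elm out); R2 Saffron 12, El Patio 8, Nori 8, Basilico 4 (Basilico out); R3 Saffron 12, El Patio 8, Nori 12 (El Patio out); R4 Saffron 17, Nori 15 (Saffron winner). Winner: Saffron.
The two methods disagree.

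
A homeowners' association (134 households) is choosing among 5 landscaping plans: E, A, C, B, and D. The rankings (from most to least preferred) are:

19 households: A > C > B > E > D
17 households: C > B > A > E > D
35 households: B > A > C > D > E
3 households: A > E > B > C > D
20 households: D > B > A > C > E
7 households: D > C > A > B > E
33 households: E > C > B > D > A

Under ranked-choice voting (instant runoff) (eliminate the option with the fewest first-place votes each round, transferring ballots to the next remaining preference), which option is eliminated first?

Round 1: E 33, A 22, C 17, B 35, D 27. Eliminate C.

C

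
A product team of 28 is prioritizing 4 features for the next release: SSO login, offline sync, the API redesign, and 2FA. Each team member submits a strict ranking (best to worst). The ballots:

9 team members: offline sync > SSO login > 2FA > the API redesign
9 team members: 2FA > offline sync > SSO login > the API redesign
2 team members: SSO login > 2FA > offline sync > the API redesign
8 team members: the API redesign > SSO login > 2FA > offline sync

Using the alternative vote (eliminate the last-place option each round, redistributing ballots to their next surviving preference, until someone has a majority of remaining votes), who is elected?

Round 1: SSO login 2, offline sync 9, the API redesign 8, 2FA 9. Eliminate SSO login.
Round 2: offline sync 9, the API redesign 8, 2FA 11. Eliminate the API redesign.
Round 3: offline sync 9, 2FA 19. 2FA has a majority.

2FA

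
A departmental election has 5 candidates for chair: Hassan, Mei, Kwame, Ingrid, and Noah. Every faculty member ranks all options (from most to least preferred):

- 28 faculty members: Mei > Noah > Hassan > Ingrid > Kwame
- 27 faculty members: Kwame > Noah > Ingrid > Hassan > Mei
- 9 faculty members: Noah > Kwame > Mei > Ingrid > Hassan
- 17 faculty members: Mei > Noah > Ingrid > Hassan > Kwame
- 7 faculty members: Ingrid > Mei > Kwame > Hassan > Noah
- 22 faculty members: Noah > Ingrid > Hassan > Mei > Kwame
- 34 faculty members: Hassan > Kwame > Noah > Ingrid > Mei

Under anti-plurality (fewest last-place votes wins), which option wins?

Ingrid

Last-place votes: Hassan 9, Mei 61, Kwame 67, Ingrid 0, Noah 7.
Ingrid is ranked last by the fewest voters, so Ingrid wins.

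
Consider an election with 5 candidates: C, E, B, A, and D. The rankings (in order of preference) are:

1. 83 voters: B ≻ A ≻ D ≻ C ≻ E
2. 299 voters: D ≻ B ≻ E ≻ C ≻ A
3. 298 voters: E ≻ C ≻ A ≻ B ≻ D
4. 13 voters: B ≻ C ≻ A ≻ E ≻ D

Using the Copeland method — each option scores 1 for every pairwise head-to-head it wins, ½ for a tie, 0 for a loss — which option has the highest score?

B

C: beats A; loses to E, B, and D → score 1.
E: beats C and A; loses to B and D → score 2.
B: beats C, E, A, and D → score 4.
A: beats D; loses to C, E, and B → score 1.
D: beats C and E; loses to B and A → score 2.
B has the best pairwise record.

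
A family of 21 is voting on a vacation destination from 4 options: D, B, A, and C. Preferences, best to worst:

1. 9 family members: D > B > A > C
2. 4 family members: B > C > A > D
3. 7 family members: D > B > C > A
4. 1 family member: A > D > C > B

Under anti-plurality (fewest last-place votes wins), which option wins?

B

Last-place votes: D 4, B 1, A 7, C 9.
B is ranked last by the fewest voters, so B wins.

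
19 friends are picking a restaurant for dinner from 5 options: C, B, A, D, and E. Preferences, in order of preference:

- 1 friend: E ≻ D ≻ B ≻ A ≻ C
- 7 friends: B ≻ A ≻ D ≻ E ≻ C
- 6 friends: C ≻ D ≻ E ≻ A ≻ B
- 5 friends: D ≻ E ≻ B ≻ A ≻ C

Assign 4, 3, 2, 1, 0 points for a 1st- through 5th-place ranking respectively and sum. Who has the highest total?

C: 1·0 + 7·0 + 6·4 + 5·0 = 24
B: 1·2 + 7·4 + 6·0 + 5·2 = 40
A: 1·1 + 7·3 + 6·1 + 5·1 = 33
D: 1·3 + 7·2 + 6·3 + 5·4 = 55
E: 1·4 + 7·1 + 6·2 + 5·3 = 38
D has the highest Borda score (55).

D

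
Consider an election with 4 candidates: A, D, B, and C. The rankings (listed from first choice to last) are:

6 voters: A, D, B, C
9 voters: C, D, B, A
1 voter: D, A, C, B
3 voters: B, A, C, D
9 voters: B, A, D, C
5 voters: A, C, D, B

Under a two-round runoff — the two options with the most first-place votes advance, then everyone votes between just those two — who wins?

B

Round 1 first-place votes: A 11, D 1, B 12, C 9.
B and A advance.
Runoff: B is preferred to A by 21 voters; A by 12.
B wins the runoff.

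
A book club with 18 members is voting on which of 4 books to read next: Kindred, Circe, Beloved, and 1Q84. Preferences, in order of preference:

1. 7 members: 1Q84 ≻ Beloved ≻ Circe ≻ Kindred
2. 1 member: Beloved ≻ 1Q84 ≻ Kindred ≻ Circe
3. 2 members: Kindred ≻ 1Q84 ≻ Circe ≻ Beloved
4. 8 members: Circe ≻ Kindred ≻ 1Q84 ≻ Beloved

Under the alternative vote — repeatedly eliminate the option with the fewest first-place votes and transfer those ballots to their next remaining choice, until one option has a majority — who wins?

1Q84

Round 1: Kindred 2, Circe 8, Beloved 1, 1Q84 7. Eliminate Beloved.
Round 2: Kindred 2, Circe 8, 1Q84 8. Eliminate Kindred.
Round 3: Circe 8, 1Q84 10. 1Q84 has a majority.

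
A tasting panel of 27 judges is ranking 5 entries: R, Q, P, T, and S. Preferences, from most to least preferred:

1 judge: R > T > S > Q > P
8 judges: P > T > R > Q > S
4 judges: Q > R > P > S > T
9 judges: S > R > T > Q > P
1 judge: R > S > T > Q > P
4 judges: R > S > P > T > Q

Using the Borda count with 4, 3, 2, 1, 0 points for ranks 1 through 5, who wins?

R: 1·4 + 8·2 + 4·3 + 9·3 + 1·4 + 4·4 = 79
Q: 1·1 + 8·1 + 4·4 + 9·1 + 1·1 + 4·0 = 35
P: 1·0 + 8·4 + 4·2 + 9·0 + 1·0 + 4·2 = 48
T: 1·3 + 8·3 + 4·0 + 9·2 + 1·2 + 4·1 = 51
S: 1·2 + 8·0 + 4·1 + 9·4 + 1·3 + 4·3 = 57
R has the highest Borda score (79).

R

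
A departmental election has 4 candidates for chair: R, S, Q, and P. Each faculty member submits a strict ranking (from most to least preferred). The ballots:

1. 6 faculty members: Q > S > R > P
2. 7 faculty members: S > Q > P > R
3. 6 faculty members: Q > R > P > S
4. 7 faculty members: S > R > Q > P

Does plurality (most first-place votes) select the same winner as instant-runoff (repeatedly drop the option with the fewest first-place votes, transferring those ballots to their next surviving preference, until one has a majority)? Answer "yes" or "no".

Plurality — first-place votes: R 0, S 14, Q 12, P 0. Winner: S.
Instant-runoff — R1 R 0, S 14, Q 12, P 0 (S winner). Winner: S.
The two methods agree.

yes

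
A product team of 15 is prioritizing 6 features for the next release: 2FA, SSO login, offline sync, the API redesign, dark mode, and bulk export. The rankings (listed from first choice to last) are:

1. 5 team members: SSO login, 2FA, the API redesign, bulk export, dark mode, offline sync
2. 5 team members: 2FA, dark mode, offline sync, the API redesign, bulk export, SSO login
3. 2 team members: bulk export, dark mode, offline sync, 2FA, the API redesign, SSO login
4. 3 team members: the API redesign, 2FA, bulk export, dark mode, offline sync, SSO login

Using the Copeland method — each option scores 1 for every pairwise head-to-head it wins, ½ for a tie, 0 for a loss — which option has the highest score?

2FA: beats SSO login, offline sync, the API redesign, dark mode, and bulk export → score 5.
SSO login: loses to 2FA, offline sync, the API redesign, dark mode, and bulk export → score 0.
offline sync: beats SSO login; loses to 2FA, the API redesign, dark mode, and bulk export → score 1.
the API redesign: beats SSO login, offline sync, dark mode, and bulk export; loses to 2FA → score 4.
dark mode: beats SSO login and offline sync; loses to 2FA, the API redesign, and bulk export → score 2.
bulk export: beats SSO login, offline sync, and dark mode; loses to 2FA and the API redesign → score 3.
2FA has the best pairwise record.

2FA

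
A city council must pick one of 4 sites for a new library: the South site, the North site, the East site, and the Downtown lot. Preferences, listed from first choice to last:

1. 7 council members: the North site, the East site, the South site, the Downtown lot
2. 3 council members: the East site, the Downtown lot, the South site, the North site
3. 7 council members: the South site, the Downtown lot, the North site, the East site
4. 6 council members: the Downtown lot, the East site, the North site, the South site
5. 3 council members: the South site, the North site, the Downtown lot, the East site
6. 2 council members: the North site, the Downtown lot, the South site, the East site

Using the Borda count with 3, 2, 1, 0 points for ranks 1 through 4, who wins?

the North site

the South site: 7·1 + 3·1 + 7·3 + 6·0 + 3·3 + 2·1 = 42
the North site: 7·3 + 3·0 + 7·1 + 6·1 + 3·2 + 2·3 = 46
the East site: 7·2 + 3·3 + 7·0 + 6·2 + 3·0 + 2·0 = 35
the Downtown lot: 7·0 + 3·2 + 7·2 + 6·3 + 3·1 + 2·2 = 45
the North site has the highest Borda score (46).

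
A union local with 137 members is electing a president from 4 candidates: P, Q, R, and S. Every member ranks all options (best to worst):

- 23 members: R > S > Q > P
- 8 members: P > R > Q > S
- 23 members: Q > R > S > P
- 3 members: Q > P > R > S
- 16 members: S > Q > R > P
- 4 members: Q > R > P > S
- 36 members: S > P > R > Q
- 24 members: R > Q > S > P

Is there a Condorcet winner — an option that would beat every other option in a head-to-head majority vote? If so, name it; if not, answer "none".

R vs P: 90–47 for R.
R vs Q: 91–46 for R.
R vs S: 85–52 for R.
R beats every other option head-to-head.

R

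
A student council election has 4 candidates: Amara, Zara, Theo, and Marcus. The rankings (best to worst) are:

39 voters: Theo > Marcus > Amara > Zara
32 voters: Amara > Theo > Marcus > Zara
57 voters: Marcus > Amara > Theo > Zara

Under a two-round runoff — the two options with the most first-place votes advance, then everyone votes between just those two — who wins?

Theo

Round 1 first-place votes: Amara 32, Zara 0, Theo 39, Marcus 57.
Marcus and Theo advance.
Runoff: Marcus is preferred to Theo by 57 voters; Theo by 71.
Theo wins the runoff.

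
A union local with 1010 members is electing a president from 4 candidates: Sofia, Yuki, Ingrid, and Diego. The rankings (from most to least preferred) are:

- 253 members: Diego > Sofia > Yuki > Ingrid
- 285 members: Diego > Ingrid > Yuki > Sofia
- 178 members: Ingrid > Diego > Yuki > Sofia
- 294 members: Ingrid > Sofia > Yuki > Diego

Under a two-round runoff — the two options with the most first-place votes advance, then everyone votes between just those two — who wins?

Round 1 first-place votes: Sofia 0, Yuki 0, Ingrid 472, Diego 538.
Diego and Ingrid advance.
Runoff: Diego is preferred to Ingrid by 538 voters; Ingrid by 472.
Diego wins the runoff.

Diego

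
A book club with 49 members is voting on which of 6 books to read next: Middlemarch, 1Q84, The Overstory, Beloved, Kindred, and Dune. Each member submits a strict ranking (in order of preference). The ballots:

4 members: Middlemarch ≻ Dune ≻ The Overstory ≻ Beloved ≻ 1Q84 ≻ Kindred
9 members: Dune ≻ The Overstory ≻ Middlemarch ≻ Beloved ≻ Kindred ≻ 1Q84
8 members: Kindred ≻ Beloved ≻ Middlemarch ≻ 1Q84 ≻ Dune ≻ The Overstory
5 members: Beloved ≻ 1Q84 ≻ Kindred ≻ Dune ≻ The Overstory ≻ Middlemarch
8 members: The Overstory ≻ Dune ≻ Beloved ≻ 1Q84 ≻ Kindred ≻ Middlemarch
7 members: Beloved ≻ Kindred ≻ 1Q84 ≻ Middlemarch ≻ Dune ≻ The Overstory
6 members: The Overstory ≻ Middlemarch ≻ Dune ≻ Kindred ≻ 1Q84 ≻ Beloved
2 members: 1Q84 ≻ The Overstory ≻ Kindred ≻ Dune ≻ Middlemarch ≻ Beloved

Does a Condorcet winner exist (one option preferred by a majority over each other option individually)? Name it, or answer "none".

none

Checking pairwise contests:
The Overstory beats Middlemarch 30–19.
Middlemarch beats 1Q84 27–22.
Dune beats The Overstory 33–16.
The Overstory beats Beloved 29–20.
The Overstory beats Kindred 29–20.
Middlemarch beats Dune 25–24.
Every option loses at least one head-to-head, so there is no Condorcet winner.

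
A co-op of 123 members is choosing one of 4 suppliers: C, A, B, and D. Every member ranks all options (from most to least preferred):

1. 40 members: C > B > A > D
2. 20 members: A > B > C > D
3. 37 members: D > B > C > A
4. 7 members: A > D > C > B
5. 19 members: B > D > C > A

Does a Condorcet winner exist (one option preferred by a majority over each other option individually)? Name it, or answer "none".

B

B vs C: 76–47 for B.
B vs A: 96–27 for B.
B vs D: 79–44 for B.
B beats every other option head-to-head.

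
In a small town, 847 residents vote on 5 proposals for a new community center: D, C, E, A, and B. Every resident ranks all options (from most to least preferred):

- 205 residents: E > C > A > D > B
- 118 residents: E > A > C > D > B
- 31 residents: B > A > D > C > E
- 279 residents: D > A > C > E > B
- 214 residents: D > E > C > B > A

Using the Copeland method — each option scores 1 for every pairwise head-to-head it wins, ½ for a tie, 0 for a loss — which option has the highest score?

D

D: beats C, E, A, and B → score 4.
C: beats B; loses to D, E, and A → score 1.
E: beats C, A, and B; loses to D → score 3.
A: beats C and B; loses to D and E → score 2.
B: loses to D, C, E, and A → score 0.
D has the best pairwise record.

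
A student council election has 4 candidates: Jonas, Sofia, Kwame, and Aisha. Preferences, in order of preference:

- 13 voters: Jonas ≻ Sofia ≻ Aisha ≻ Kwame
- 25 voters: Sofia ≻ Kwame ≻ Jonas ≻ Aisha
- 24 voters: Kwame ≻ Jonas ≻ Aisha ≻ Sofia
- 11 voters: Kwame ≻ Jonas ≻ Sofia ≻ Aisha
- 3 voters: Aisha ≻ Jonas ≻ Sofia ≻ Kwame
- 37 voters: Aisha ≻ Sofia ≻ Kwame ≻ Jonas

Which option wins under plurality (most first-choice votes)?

First-place votes: Jonas 13, Sofia 25, Kwame 35, Aisha 40.
Aisha has the most first-place votes.

Aisha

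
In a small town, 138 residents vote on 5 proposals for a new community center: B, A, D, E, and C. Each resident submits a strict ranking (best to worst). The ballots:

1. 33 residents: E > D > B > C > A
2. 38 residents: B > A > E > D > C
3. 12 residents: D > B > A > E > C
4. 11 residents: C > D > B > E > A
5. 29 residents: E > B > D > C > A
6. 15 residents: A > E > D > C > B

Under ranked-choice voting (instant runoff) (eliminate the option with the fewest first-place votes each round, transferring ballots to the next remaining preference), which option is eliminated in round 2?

Round 1: B 38, A 15, D 12, E 62, C 11. Eliminate C.
Round 2: B 38, A 15, D 23, E 62. Eliminate A.

A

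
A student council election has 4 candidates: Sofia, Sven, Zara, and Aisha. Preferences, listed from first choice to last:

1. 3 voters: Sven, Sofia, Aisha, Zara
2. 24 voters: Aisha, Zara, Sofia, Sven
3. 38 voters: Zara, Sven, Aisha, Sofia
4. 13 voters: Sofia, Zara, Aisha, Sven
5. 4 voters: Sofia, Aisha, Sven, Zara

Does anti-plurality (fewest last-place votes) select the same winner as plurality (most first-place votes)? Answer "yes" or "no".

no

Anti-plurality — last-place votes: Sofia 38, Sven 37, Zara 7, Aisha 0. Winner: Aisha.
Plurality — first-place votes: Sofia 17, Sven 3, Zara 38, Aisha 24. Winner: Zara.
The two methods disagree.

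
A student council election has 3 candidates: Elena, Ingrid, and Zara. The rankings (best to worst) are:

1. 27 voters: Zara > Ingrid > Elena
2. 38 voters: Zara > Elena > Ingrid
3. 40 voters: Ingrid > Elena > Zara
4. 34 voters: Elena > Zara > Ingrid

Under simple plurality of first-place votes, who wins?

First-place votes: Elena 34, Ingrid 40, Zara 65.
Zara has the most first-place votes.

Zara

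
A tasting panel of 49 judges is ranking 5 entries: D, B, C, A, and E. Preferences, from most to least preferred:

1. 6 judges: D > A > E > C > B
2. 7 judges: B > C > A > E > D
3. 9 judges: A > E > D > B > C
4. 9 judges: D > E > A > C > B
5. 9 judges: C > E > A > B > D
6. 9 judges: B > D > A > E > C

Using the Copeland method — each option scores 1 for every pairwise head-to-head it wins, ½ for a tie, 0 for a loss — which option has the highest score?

A

D: beats C; loses to B, A, and E → score 1.
B: beats D and C; loses to A and E → score 2.
C: loses to D, B, A, and E → score 0.
A: beats D, B, C, and E → score 4.
E: beats D, B, and C; loses to A → score 3.
A has the best pairwise record.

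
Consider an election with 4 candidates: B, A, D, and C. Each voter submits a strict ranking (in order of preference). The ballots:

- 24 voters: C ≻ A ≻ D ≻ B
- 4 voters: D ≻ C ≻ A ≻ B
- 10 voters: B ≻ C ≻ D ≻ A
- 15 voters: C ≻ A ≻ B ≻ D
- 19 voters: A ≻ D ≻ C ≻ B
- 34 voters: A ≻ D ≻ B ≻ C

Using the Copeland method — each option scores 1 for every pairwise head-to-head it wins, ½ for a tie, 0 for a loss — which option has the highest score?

B: loses to A, D, and C → score 0.
A: beats B and D; ties C → score 2.5.
D: beats B and C; loses to A → score 2.
C: beats B; ties A; loses to D → score 1.5.
A has the best pairwise record.

A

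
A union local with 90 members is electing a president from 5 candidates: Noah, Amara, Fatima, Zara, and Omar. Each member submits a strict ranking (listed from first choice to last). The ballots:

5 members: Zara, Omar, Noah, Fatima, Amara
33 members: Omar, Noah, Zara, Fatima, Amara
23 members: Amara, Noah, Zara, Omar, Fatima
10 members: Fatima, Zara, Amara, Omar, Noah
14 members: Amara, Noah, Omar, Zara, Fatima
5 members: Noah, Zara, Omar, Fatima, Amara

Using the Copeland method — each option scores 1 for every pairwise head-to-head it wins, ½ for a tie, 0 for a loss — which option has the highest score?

Noah: beats Fatima and Zara; loses to Amara and Omar → score 2.
Amara: beats Noah and Omar; loses to Fatima and Zara → score 2.
Fatima: beats Amara; loses to Noah, Zara, and Omar → score 1.
Zara: beats Amara and Fatima; loses to Noah and Omar → score 2.
Omar: beats Noah, Fatima, and Zara; loses to Amara → score 3.
Omar has the best pairwise record.

Omar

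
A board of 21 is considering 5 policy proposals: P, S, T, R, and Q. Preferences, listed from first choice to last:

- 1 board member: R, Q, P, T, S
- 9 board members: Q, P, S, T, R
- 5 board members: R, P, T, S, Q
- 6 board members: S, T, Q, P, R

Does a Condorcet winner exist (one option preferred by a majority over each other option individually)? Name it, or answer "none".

none

Checking pairwise contests:
Q beats P 16–5.
P beats S 15–6.
P beats T 15–6.
P beats R 15–6.
S beats Q 11–10.
Every option loses at least one head-to-head, so there is no Condorcet winner.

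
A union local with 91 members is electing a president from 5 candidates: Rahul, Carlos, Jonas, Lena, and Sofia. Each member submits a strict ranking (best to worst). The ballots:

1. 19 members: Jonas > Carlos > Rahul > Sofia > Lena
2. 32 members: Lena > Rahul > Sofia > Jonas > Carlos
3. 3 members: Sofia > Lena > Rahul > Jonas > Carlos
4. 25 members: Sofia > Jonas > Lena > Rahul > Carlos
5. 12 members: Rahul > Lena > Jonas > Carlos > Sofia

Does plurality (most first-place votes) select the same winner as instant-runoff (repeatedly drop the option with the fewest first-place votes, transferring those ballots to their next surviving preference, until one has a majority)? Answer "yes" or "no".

Plurality — first-place votes: Rahul 12, Carlos 0, Jonas 19, Lena 32, Sofia 28. Winner: Lena.
Instant-runoff — R1 Rahul 12, Carlos 0, Jonas 19, Lena 32, Sofia 28 (Carlos out); R2 Rahul 12, Jonas 19, Lena 32, Sofia 28 (Rahul out); R3 Jonas 19, Lena 44, Sofia 28 (Jonas out); R4 Lena 44, Sofia 47 (Sofia winner). Winner: Sofia.
The two methods disagree.

no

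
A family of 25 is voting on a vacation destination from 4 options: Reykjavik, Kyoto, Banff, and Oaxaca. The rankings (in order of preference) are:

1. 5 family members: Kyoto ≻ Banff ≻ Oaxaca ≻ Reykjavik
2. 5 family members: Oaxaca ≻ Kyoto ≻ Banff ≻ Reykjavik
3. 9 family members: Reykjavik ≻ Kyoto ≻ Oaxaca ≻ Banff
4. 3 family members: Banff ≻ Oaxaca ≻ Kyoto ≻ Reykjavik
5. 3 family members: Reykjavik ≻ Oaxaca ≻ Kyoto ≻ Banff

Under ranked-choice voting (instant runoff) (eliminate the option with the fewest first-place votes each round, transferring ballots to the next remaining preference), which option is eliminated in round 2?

Kyoto

Round 1: Reykjavik 12, Kyoto 5, Banff 3, Oaxaca 5. Eliminate Banff.
Round 2: Reykjavik 12, Kyoto 5, Oaxaca 8. Eliminate Kyoto.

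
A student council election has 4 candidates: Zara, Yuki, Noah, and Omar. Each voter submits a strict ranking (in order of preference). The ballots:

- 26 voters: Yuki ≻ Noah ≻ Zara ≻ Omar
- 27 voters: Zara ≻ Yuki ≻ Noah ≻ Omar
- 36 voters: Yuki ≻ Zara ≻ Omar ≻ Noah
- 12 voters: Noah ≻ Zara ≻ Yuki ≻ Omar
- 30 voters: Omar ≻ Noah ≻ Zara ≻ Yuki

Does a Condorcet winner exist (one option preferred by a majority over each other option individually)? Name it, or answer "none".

Checking pairwise contests:
Noah beats Zara 68–63.
Zara beats Yuki 69–62.
Yuki beats Noah 89–42.
Zara beats Omar 101–30.
Every option loses at least one head-to-head, so there is no Condorcet winner.

none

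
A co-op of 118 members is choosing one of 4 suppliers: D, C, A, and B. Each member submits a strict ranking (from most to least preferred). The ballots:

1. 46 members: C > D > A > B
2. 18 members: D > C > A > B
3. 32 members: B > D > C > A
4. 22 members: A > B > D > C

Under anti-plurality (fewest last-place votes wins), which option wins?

Last-place votes: D 0, C 22, A 32, B 64.
D is ranked last by the fewest voters, so D wins.

D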